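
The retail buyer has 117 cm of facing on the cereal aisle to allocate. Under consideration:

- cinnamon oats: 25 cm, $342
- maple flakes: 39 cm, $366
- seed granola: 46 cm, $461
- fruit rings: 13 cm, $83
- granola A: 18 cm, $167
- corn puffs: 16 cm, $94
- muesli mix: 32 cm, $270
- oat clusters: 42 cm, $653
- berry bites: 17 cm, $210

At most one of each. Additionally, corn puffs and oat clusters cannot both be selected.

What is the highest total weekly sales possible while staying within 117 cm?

1475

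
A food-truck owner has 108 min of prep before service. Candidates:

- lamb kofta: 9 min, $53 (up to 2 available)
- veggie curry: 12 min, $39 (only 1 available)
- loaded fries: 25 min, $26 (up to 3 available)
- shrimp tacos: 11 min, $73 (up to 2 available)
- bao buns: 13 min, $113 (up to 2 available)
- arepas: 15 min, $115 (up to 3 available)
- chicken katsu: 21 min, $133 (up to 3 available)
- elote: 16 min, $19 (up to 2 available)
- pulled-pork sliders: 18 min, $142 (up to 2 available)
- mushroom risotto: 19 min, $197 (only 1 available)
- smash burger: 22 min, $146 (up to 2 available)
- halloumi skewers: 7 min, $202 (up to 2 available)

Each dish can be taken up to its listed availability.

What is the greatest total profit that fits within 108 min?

Greedy by ratio would take shrimp tacos + 2×bao buns + 2×pulled-pork sliders + mushroom risotto + 2×halloumi skewers: 106 min used, total 1184.
Dropping shrimp tacos and pulled-pork sliders frees 29 min; slotting in 2×arepas (30 min) lifts the total to 1199 at 107 min.
Every other selection either busts 108 min or exceeds an availability limit or fails to beat 1199.

1199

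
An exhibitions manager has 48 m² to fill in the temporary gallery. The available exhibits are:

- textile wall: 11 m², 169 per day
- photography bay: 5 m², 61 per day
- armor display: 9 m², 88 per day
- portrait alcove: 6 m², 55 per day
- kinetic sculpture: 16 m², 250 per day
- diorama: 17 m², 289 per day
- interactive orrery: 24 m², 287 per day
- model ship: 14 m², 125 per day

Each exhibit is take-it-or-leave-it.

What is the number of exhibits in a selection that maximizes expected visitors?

3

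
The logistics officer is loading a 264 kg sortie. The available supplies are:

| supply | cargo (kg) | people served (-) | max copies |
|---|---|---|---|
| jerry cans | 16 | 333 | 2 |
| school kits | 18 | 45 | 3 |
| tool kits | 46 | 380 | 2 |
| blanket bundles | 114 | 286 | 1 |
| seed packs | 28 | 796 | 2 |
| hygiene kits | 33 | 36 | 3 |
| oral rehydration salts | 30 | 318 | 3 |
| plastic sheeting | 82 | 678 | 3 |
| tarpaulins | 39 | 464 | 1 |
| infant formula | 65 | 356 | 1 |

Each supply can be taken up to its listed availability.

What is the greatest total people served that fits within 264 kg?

4056

Density check — seed packs 28.43, jerry cans 20.81, tarpaulins 11.90 are the best per kg.
Best packing: 2×jerry cans + tool kits + 2×seed packs + 3×oral rehydration salts + tarpaulins — 263 kg, 4056 total.
The spare 1 kg is too small for any remaining supply, and no exchange beats 4056.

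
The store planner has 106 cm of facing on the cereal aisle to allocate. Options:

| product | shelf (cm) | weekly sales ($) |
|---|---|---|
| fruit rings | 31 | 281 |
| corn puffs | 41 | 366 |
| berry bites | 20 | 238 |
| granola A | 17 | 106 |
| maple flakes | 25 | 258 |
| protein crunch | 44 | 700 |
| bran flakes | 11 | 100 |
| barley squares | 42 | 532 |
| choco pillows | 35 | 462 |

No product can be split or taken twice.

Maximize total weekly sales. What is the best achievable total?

1470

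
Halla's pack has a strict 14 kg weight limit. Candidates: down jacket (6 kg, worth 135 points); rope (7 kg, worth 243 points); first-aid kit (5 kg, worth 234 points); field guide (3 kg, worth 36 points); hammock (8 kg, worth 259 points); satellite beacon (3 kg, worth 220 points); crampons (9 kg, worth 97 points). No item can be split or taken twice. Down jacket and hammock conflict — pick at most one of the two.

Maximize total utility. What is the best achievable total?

Taking down jacket + first-aid kit + satellite beacon: 14 kg used, 589 in utility.
No other feasible combination exceeds 589.

589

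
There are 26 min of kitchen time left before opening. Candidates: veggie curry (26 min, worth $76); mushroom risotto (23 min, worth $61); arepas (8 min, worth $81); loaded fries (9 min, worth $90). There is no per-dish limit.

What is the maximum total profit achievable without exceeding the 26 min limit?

261

Taking the top-ratio dishes first gives 3×arepas for 243 (24 min).
Dropping 2×arepas frees 16 min; slotting in 2×loaded fries (18 min) lifts the total to 261 at 26 min.
Nothing else within 26 min beats 261.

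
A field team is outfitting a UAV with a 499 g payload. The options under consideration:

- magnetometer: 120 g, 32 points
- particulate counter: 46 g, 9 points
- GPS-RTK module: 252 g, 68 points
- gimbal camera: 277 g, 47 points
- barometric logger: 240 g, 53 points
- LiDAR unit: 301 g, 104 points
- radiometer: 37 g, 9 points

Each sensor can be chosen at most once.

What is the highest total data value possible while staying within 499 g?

Magnetometer + particulate counter + LiDAR unit uses 467 of the 499 g and totals 145.
An exhaustive check of the 128 subsets confirms 145.

145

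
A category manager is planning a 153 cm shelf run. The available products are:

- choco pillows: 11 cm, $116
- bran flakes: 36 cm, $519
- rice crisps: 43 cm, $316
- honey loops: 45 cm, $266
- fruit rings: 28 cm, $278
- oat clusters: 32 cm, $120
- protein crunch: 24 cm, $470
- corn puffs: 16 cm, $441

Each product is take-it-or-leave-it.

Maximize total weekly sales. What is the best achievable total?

2024

The ratio heuristic lands on choco pillows + bran flakes + fruit rings + oat clusters + protein crunch + corn puffs (1944) but leaves 6 cm idle.
Replace choco pillows and oat clusters with rice crisps: the trade gains 80 net, giving 2024 at 147 cm.
Runner-up bran flakes + honey loops + fruit rings + protein crunch + corn puffs tops out at 1974.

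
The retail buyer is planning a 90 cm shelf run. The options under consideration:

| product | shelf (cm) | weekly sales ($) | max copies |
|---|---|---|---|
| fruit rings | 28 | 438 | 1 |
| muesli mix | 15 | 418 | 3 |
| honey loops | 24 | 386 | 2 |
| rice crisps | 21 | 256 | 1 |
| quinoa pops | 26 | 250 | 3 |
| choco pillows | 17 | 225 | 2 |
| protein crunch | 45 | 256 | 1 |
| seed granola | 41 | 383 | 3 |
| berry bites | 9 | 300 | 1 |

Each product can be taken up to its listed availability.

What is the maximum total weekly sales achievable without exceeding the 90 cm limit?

A density-first pass picks 3×muesli mix + honey loops + berry bites — 1940 at 78 cm.
Dropping honey loops frees 24 cm; slotting in 2×choco pillows (34 cm) lifts the total to 2004 at 88 cm.
Every other selection either busts 90 cm or exceeds an availability limit or fails to beat 2004.

2004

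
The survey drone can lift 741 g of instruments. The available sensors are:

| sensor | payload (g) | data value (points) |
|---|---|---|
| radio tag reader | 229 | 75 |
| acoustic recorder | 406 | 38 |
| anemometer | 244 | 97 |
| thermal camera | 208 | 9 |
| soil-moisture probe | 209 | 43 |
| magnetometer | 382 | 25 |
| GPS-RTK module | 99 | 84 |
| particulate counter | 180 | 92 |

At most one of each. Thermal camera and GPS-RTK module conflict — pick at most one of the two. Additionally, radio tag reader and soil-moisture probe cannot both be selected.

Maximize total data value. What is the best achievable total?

Taking anemometer + soil-moisture probe + GPS-RTK module + particulate counter: 732 g used, 316 in data value.
Next best is anemometer + GPS-RTK module + particulate counter at 273 (523 g) — short by 43.

316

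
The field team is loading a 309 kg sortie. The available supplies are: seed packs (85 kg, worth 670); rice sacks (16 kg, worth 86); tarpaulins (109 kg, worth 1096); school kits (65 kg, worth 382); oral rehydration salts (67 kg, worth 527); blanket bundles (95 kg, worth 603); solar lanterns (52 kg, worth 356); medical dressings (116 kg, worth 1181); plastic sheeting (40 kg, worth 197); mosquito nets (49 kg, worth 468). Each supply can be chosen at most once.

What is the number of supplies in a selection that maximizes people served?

4

Optimal total is 2890.
One optimal bundle: rice sacks + tarpaulins + oral rehydration salts + medical dressings (308 kg).
All optima have 4 supplies.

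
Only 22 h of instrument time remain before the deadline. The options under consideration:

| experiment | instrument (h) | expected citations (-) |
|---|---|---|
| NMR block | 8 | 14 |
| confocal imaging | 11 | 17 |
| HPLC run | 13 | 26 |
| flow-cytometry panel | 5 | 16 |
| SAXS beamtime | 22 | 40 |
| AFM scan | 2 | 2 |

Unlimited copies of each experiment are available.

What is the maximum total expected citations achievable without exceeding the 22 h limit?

4×flow-cytometry panel + AFM scan uses 22 of the 22 h and totals 66.

66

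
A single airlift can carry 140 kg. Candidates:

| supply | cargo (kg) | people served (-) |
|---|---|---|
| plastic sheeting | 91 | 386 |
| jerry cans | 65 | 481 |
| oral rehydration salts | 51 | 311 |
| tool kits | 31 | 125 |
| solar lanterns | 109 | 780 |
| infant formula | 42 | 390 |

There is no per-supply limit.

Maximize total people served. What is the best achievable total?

Best packing: 3×infant formula — 126 kg, 1170 total.

1170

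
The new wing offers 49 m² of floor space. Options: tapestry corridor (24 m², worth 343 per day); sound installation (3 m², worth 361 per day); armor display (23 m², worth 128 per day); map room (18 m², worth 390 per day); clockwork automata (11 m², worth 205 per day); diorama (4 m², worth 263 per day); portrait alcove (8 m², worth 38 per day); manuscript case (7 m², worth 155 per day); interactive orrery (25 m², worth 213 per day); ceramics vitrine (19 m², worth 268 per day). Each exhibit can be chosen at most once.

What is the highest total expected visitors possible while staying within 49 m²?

1374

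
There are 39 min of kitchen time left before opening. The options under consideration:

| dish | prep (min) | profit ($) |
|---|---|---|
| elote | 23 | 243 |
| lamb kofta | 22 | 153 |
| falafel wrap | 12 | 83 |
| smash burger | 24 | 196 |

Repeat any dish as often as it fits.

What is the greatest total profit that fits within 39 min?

326

By profit per min: elote 10.57, smash burger 8.17, lamb kofta 6.95 lead.
Taking elote + falafel wrap: 35 min used, 326 in profit.
Every other selection either busts 39 min or fails to beat 326.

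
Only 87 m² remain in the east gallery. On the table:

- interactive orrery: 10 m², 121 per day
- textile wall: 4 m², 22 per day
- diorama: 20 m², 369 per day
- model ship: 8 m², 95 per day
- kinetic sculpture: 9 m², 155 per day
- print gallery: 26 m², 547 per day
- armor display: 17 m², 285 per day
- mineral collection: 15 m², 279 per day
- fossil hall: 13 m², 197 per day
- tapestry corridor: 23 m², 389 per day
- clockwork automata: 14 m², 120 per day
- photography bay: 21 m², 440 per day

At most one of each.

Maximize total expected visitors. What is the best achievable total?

1661

Taking the top-ratio exhibits first gives textile wall + diorama + print gallery + mineral collection + photography bay for 1657 (86 m²).
Reworking the packing: print gallery + armor display + tapestry corridor + photography bay uses 87 m² and improves the total to 1661.
An exhaustive check of the 4096 subsets confirms 1661.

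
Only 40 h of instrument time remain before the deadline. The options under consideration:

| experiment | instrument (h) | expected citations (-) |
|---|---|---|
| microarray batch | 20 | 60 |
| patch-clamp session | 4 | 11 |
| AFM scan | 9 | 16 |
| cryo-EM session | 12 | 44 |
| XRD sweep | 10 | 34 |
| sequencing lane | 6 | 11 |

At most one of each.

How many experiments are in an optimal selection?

4

Best achievable expected citations is 116.
One optimal bundle: microarray batch + patch-clamp session + XRD sweep + sequencing lane (40 h).
Every optimal selection uses 4 experiments.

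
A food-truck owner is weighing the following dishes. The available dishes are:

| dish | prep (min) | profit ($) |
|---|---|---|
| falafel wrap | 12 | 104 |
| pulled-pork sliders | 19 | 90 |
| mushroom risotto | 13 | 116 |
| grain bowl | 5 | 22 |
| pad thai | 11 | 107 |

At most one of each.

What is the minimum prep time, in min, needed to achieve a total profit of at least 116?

13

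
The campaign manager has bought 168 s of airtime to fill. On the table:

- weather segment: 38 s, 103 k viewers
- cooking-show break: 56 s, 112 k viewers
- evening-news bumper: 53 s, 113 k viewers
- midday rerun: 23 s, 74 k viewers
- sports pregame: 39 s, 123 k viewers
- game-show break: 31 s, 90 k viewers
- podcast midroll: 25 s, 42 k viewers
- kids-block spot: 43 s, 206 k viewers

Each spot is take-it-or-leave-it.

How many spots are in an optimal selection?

5

Optimal total is 548.
For example weather segment + midday rerun + sports pregame + podcast midroll + kids-block spot achieves it, using 168 s.
All optima have 5 spots.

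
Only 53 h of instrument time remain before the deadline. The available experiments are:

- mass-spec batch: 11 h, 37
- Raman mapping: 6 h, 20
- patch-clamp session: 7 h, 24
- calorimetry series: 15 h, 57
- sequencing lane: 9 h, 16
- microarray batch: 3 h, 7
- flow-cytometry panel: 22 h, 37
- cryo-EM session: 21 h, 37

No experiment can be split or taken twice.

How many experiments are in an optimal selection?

Best achievable expected citations is 161.
mass-spec batch + Raman mapping + patch-clamp session + calorimetry series + sequencing lane + microarray batch hits 161 at 51 h.
All optima have 6 experiments.

6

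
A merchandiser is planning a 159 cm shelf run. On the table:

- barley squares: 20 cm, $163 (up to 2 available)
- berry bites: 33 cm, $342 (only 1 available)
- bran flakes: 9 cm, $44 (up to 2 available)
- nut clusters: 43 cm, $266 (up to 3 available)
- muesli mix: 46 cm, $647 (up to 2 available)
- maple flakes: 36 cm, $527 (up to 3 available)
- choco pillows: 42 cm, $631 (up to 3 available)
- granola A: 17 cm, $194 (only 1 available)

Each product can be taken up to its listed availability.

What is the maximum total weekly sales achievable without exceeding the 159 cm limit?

2316

The ratio heuristic lands on bran flakes + 3×choco pillows + granola A (2131) but leaves 7 cm idle.
Dropping bran flakes and choco pillows and granola A frees 68 cm; slotting in 2×maple flakes (72 cm) lifts the total to 2316 at 156 cm.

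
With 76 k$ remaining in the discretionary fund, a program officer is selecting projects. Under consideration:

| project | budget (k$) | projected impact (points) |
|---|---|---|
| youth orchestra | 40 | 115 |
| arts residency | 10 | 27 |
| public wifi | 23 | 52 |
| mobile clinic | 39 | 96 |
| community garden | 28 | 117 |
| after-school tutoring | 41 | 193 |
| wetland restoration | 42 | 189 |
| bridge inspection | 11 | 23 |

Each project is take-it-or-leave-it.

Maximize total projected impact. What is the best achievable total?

310

Density check — after-school tutoring 4.71, wetland restoration 4.50, community garden 4.18 are the best per k$.
Taking community garden + after-school tutoring: 69 k$ used, 310 in projected impact.
Next best is community garden + wetland restoration at 306 (70 k$) — short by 4.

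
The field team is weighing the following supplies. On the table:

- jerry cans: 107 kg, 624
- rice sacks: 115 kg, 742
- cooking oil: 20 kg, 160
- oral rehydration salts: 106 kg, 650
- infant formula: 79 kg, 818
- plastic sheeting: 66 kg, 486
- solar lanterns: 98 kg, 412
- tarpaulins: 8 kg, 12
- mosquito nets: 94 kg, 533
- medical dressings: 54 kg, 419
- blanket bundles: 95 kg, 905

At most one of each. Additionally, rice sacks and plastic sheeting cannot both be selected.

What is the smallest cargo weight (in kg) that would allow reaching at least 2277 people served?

248

Minimise kg subject to total people served ≥ 2277.
cooking oil + infant formula + medical dressings + blanket bundles reaches 2302 using 248 kg.
No combination under 248 kg hits 2277.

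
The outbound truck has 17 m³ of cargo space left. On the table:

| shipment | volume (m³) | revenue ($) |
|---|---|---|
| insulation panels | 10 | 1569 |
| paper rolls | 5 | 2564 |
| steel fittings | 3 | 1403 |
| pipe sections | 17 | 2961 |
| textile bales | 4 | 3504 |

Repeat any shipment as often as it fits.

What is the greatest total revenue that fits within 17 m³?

Best packing: 4×textile bales — 16 m³, 14016 total.
The spare 1 m³ is too small for any remaining shipment, and no exchange beats 14016.

14016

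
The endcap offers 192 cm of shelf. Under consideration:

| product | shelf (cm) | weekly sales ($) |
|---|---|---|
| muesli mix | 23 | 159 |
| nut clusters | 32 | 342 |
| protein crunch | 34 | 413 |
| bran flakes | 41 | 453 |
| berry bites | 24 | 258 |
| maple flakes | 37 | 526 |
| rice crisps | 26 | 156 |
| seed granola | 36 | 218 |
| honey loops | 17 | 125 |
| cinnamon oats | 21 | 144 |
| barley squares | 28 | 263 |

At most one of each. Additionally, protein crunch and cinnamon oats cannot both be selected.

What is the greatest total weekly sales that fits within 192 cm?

2151

Greedy by ratio would take nut clusters + protein crunch + bran flakes + berry bites + maple flakes + honey loops: 185 cm used, total 2117.
Replace honey loops with muesli mix: the trade gains 34 net, giving 2151 at 191 cm.
Next best is nut clusters + protein crunch + bran flakes + maple flakes + honey loops + barley squares at 2122 (189 cm) — short by 29.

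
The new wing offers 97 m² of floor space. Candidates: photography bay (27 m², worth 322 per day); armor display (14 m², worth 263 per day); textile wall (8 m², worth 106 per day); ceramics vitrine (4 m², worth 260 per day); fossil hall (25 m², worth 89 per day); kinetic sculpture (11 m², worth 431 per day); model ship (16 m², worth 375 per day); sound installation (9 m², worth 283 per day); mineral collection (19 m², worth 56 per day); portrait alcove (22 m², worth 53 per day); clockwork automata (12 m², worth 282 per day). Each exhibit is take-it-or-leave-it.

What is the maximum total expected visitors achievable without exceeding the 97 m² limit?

A density-first pass picks armor display + textile wall + ceramics vitrine + kinetic sculpture + model ship + sound installation + mineral collection + clockwork automata — 2056 at 93 m².
The 27 m² tied up in textile wall and mineral collection is better spent on photography bay — total rises to 2216 (93 m²).
Next best is photography bay + armor display + textile wall + kinetic sculpture + model ship + sound installation + clockwork automata at 2062 (97 m²) — short by 154.

2216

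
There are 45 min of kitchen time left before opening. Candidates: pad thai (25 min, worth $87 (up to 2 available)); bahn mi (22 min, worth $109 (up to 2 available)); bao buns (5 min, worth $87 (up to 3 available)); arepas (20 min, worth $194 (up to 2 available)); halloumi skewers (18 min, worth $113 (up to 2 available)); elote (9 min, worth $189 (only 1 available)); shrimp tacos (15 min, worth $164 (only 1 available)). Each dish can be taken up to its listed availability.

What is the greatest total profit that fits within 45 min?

By profit per min: elote 21.00, bao buns 17.40, shrimp tacos 10.93, arepas 9.70 lead.
Greedy by ratio would take 3×bao buns + elote + shrimp tacos: 39 min used, total 614.
The 15 min tied up in shrimp tacos is better spent on arepas — total rises to 644 (44 min).
Nothing else within 45 min beats 644.

644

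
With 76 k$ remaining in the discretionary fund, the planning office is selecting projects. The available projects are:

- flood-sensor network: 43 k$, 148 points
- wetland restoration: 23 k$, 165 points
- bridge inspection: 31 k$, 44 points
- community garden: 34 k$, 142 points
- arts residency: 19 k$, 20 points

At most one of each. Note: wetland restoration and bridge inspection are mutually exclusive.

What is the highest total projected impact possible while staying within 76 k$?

327

Wetland restoration + community garden + arts residency uses 76 of the 76 k$ and totals 327.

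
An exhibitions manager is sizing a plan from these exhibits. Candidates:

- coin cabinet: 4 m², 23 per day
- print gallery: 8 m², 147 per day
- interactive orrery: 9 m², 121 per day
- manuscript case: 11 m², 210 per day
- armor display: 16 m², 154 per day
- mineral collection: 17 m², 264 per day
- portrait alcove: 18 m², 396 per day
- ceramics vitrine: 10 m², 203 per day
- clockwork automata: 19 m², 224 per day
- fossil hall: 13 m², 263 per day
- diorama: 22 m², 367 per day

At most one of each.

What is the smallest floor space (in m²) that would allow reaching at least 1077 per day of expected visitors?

Need the lightest bundle worth ≥ 1077.
print gallery + interactive orrery + manuscript case + portrait alcove + ceramics vitrine reaches 1077 using 56 m².
Below 56 m² the best achievable stays under 1077.

56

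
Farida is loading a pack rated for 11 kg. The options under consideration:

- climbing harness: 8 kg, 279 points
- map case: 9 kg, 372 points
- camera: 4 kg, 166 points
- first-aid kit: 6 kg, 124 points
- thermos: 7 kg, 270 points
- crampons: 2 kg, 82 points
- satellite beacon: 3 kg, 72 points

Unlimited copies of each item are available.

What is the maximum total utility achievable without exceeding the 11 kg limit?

The ratio heuristic lands on 2×camera + crampons (414) but leaves 1 kg idle.
Replace 2×camera with map case: the trade gains 40 net, giving 454 at 11 kg.

454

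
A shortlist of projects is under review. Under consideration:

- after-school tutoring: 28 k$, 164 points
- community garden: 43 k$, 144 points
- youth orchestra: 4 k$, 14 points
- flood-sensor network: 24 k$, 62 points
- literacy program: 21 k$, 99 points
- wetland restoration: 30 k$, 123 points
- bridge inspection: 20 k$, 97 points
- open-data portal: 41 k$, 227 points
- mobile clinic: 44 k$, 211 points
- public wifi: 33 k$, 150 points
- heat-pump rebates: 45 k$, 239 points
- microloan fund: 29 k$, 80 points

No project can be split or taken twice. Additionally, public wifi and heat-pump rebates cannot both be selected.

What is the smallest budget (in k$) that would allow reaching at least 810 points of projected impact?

Need the lightest bundle worth ≥ 810.
after-school tutoring + literacy program + bridge inspection + open-data portal + heat-pump rebates reaches 826 using 155 k$.
Any bundle with less than 155 k$ falls short of 810.

155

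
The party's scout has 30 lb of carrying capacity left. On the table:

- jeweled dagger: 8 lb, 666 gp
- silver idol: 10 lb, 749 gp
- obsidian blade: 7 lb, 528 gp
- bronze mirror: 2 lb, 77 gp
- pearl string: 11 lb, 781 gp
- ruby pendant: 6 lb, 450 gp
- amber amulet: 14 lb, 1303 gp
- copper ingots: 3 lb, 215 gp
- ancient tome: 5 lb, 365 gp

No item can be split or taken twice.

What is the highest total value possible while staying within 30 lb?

By value per lb: amber amulet 93.07, jeweled dagger 83.25, obsidian blade 75.43 lead.
The ratio heuristic lands on jeweled dagger + obsidian blade + amber amulet (2497) but leaves 1 lb idle.
Replace obsidian blade with copper ingots + ancient tome: the trade gains 52 net, giving 2549 at 30 lb.
The closest alternative, silver idol + ruby pendant + amber amulet, reaches only 2502.

2549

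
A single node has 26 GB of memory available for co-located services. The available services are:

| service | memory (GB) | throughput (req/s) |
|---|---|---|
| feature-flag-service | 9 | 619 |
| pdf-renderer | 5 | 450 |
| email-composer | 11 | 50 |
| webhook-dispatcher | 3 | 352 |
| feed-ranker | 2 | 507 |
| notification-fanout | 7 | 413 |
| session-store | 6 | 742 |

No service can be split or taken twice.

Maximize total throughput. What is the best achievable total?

2670

The ratio ordering already packs tightly: feature-flag-service + pdf-renderer + webhook-dispatcher + feed-ranker + session-store, 25 GB, 2670.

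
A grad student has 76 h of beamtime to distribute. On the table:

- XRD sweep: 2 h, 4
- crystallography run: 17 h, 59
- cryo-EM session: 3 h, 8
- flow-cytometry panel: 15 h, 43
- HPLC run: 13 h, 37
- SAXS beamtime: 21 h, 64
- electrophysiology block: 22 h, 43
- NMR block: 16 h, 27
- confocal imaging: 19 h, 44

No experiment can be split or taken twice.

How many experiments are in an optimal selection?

5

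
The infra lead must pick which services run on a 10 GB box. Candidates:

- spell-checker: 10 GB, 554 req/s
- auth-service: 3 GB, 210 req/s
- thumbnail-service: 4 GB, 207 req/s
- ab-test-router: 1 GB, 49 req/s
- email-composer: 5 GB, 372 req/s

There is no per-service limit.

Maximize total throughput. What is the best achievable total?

744

Best packing: 2×email-composer — 10 GB, 744 total.
No other feasible combination exceeds 744.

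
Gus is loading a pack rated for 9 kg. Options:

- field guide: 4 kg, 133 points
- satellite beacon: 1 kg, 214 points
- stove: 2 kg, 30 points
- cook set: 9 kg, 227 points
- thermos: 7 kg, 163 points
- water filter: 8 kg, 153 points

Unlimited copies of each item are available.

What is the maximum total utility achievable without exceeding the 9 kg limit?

Taking 9×satellite beacon: 9 kg used, 1926 in utility.
Every other selection either busts 9 kg or fails to beat 1926.

1926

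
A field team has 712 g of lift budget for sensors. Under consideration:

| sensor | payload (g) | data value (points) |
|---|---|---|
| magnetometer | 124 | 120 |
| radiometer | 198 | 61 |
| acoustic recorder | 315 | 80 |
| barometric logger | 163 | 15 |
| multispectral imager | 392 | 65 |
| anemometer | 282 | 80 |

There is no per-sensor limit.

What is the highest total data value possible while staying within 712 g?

5×magnetometer uses 620 of the 712 g and totals 600.
Every other selection either busts 712 g or fails to beat 600.

600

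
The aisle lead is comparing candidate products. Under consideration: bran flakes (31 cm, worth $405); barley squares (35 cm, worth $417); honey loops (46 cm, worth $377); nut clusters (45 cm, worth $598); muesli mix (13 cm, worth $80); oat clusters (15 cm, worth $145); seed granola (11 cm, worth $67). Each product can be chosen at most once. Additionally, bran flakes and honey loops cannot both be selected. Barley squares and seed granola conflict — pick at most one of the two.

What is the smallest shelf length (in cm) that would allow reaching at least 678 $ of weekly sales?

Minimise cm subject to total weekly sales ≥ 678.
Taking nut clusters + muesli mix gives 678 (≥ 678) for 58 cm.
No combination under 58 cm hits 678.

58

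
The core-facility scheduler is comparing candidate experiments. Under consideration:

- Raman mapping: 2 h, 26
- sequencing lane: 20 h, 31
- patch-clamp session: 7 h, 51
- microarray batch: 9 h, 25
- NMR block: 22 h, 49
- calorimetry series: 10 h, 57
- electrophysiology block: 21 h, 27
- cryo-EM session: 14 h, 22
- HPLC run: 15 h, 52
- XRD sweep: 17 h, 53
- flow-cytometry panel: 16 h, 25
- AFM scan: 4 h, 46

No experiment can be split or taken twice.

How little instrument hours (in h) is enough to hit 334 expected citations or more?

Look for the lowest-instrument combination reaching 334.
Raman mapping + patch-clamp session + NMR block + calorimetry series + HPLC run + XRD sweep + AFM scan reaches 334 using 77 h.
No combination under 77 h hits 334.

77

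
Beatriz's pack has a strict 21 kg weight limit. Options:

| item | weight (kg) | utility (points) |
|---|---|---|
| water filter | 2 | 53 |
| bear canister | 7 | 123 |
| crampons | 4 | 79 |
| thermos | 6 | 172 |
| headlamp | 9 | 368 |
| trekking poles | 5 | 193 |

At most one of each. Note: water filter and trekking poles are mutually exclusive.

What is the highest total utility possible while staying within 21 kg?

733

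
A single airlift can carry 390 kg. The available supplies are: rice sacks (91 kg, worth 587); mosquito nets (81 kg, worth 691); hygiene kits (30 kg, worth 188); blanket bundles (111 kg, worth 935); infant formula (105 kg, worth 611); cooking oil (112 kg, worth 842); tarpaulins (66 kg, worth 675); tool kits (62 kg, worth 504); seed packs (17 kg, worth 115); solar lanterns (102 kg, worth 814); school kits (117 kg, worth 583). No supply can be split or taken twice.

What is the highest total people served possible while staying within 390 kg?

Greedy by ratio would take mosquito nets + hygiene kits + blanket bundles + tarpaulins + tool kits + seed packs: 367 kg used, total 3108.
The 79 kg tied up in tool kits and seed packs is better spent on solar lanterns — total rises to 3303 (390 kg).
The closest alternative, mosquito nets + blanket bundles + cooking oil + tarpaulins + seed packs, reaches only 3258.

3303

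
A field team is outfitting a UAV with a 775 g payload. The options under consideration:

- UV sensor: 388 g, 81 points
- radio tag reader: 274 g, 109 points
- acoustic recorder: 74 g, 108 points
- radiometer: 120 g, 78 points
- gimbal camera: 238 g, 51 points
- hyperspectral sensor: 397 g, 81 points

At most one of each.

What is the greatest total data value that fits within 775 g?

346

Ranking by ratio (data value/g): acoustic recorder 1.46, radiometer 0.65, radio tag reader 0.40, gimbal camera 0.21.
The ratio ordering already packs tightly: radio tag reader + acoustic recorder + radiometer + gimbal camera, 706 g, 346.
No other feasible combination exceeds 346.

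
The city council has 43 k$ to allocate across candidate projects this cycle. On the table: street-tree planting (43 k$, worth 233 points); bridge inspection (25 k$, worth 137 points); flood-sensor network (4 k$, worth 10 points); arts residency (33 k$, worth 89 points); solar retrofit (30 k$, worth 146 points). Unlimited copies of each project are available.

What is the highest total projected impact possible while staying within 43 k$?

233

A density-first pass picks bridge inspection + 4×flood-sensor network — 177 at 41 k$.
Replace bridge inspection and 4×flood-sensor network with street-tree planting: the trade gains 56 net, giving 233 at 43 k$.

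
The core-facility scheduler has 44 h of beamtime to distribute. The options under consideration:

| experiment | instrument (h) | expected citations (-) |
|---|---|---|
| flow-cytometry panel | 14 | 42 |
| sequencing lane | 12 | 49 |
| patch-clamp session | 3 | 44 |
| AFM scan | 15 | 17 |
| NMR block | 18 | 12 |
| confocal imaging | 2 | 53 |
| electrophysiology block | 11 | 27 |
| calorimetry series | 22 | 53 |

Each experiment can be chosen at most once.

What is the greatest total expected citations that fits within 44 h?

By expected citations per h: confocal imaging 26.50, patch-clamp session 14.67, sequencing lane 4.08, flow-cytometry panel 3.00 lead.
Taking flow-cytometry panel + sequencing lane + patch-clamp session + confocal imaging + electrophysiology block: 42 h used, 215 in expected citations.

215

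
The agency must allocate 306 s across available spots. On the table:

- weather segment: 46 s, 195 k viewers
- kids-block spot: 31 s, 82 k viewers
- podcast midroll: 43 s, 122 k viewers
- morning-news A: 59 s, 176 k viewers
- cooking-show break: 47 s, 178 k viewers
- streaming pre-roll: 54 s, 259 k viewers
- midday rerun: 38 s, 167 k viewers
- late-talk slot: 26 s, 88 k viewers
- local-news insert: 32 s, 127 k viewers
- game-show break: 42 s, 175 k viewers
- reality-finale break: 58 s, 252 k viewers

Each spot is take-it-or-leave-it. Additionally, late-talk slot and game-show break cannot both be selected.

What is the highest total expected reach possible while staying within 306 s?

Weather segment + cooking-show break + streaming pre-roll + midday rerun + late-talk slot + local-news insert + reality-finale break uses 301 of the 306 s and totals 1266.

1266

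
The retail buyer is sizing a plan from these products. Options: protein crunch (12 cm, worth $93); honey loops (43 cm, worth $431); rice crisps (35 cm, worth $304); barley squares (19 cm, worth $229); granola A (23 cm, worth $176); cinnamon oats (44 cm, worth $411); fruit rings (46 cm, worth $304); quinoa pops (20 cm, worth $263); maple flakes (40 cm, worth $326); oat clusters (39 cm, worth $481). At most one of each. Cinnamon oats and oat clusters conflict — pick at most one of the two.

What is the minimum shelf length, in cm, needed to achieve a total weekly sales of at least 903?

Minimise cm subject to total weekly sales ≥ 903.
Taking barley squares + quinoa pops + oat clusters gives 973 (≥ 903) for 78 cm.
Below 78 cm the best achievable stays under 903.

78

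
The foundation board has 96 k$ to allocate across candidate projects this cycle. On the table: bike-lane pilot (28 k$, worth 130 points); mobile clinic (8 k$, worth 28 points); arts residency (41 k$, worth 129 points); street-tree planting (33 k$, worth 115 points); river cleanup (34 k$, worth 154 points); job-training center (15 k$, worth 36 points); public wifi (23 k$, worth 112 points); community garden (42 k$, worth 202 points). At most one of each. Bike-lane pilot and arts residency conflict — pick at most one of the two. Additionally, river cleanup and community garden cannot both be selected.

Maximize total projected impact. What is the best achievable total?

444

Ranking by ratio (projected impact/k$): public wifi 4.87, community garden 4.81, bike-lane pilot 4.64.
The ratio ordering already packs tightly: bike-lane pilot + public wifi + community garden, 93 k$, 444.
Nothing else feasible within 96 k$ beats 444.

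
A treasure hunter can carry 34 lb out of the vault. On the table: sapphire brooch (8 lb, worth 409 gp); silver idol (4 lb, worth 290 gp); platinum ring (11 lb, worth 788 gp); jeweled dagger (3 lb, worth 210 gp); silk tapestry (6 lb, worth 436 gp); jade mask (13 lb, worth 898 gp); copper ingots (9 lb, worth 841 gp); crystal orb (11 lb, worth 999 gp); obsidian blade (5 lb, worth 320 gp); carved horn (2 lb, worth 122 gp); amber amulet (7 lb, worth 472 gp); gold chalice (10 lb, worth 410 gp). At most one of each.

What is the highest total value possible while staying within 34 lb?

2838

Density check — copper ingots 93.44, crystal orb 90.82, silk tapestry 72.67 are the best per lb.
Greedy by ratio would take silver idol + jeweled dagger + silk tapestry + copper ingots + crystal orb: 33 lb used, total 2776.
Dropping silver idol and silk tapestry frees 10 lb; slotting in platinum ring (11 lb) lifts the total to 2838 at 34 lb.
Next best is silver idol + jeweled dagger + copper ingots + crystal orb + amber amulet at 2812 (34 lb) — short by 26.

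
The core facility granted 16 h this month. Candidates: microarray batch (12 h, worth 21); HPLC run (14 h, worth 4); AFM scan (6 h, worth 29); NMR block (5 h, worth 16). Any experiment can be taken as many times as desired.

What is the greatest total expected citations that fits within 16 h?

A density-first pass picks 2×AFM scan — 58 at 12 h.
Dropping AFM scan frees 6 h; slotting in 2×NMR block (10 h) lifts the total to 61 at 16 h.

61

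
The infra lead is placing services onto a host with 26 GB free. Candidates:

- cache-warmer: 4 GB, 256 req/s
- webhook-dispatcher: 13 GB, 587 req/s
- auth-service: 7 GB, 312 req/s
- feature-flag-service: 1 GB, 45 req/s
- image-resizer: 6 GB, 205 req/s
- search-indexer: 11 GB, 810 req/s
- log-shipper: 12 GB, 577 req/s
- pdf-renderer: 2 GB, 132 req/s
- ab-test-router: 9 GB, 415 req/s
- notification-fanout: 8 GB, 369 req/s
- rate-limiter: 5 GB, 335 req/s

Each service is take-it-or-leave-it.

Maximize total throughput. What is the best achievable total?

Taking the top-ratio services first gives cache-warmer + feature-flag-service + search-indexer + pdf-renderer + rate-limiter for 1578 (23 GB).
Replace cache-warmer and feature-flag-service with notification-fanout: the trade gains 68 net, giving 1646 at 26 GB.
Every other selection either busts 26 GB or fails to beat 1646.

1646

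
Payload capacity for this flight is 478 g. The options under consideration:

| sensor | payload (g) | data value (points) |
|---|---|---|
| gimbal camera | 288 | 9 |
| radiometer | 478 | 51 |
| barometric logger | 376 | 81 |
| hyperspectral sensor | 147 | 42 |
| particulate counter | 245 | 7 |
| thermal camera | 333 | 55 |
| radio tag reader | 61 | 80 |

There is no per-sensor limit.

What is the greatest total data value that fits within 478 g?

560

7×radio tag reader uses 427 of the 478 g and totals 560.
Nothing else within 478 g beats 560.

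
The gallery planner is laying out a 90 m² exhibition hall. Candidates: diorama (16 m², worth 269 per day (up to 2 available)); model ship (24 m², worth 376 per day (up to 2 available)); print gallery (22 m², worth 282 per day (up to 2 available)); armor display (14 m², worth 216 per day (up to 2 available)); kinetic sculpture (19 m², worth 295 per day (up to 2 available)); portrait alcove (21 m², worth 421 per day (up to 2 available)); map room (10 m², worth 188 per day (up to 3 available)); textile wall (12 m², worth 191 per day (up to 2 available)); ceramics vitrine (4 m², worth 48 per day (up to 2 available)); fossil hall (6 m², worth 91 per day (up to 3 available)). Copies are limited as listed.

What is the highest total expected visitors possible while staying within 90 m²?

1688

Greedy by ratio would take diorama + 2×portrait alcove + 3×map room: 88 m² used, total 1675.
Dropping diorama frees 16 m²; slotting in textile wall + fossil hall (18 m²) lifts the total to 1688 at 90 m².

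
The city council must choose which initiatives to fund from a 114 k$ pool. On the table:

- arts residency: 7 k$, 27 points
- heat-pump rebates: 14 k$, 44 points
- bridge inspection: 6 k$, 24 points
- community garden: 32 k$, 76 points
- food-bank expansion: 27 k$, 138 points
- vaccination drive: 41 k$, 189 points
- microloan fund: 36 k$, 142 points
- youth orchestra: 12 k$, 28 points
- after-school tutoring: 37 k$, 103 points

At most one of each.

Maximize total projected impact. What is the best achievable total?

496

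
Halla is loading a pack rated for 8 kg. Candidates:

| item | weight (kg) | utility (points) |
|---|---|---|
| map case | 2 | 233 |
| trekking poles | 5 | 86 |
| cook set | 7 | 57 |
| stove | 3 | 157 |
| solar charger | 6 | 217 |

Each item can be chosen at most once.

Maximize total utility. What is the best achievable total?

450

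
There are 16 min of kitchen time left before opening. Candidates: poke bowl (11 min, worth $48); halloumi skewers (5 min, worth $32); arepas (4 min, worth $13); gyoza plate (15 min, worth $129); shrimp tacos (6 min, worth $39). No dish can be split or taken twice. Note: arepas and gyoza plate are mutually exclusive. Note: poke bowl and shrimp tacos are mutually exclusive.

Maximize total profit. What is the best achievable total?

129

By profit per min: gyoza plate 8.60, shrimp tacos 6.50, halloumi skewers 6.40, poke bowl 4.36 lead.
The ratio ordering already packs tightly: gyoza plate, 15 min, 129.
No other feasible combination exceeds 129.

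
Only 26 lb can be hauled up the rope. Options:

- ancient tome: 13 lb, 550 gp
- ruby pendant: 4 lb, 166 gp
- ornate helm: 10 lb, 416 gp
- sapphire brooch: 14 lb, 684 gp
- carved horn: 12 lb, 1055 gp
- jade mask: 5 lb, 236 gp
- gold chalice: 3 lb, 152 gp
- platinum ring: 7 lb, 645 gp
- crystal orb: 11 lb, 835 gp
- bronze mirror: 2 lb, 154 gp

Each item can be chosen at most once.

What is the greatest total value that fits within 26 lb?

Density check — platinum ring 92.14, carved horn 87.92, bronze mirror 77.00 are the best per lb.
The ratio heuristic lands on carved horn + gold chalice + platinum ring + bronze mirror (2006) but leaves 2 lb idle.
Replace gold chalice with jade mask: the trade gains 84 net, giving 2090 at 26 lb.
Runner-up carved horn + crystal orb + bronze mirror tops out at 2044.

2090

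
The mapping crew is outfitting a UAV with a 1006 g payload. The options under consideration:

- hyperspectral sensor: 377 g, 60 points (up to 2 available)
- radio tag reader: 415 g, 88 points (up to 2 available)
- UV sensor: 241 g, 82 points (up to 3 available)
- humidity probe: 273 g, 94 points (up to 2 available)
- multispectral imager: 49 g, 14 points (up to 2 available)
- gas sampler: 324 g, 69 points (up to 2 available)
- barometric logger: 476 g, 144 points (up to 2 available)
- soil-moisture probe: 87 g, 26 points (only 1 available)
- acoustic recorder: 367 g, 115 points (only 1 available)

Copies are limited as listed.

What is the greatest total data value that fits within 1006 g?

A density-first pass picks UV sensor + 2×humidity probe + 2×multispectral imager + soil-moisture probe — 324 at 972 g.
The 458 g tied up in humidity probe and 2×multispectral imager and soil-moisture probe is better spent on 2×UV sensor — total rises to 340 (996 g).
No other feasible combination exceeds 340.

340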